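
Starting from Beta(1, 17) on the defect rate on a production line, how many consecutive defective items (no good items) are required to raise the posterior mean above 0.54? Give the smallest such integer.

k = 19

After k defective items and 0 good items the posterior is Beta(1+k, 17), with mean (1+k)/(1+17+k).
Set (1+k)/(18+k) > 0.54 and solve: k > (0.54·18 − 1)/(1 − 0.54) = 18.957.
The smallest integer exceeding 18.957 is 19.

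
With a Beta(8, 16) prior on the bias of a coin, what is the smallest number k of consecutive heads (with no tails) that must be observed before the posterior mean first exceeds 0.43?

After k heads and 0 tails the posterior is Beta(8+k, 16), with mean (8+k)/(8+16+k).
Set (8+k)/(24+k) > 0.43 and solve: k > (0.43·24 − 8)/(1 − 0.43) = 4.070.
The smallest integer exceeding 4.070 is 5.

k = 5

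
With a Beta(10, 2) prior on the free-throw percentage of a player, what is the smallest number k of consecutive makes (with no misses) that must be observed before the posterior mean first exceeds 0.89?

After k makes and 0 misses the posterior is Beta(10+k, 2), with mean (10+k)/(10+2+k).
Set (10+k)/(12+k) > 0.89 and solve: k > (0.89·12 − 10)/(1 − 0.89) = 6.182.
The smallest integer exceeding 6.182 is 7, and checking k=7: (17)/(19) = 0.8947 > 0.89.

k = 7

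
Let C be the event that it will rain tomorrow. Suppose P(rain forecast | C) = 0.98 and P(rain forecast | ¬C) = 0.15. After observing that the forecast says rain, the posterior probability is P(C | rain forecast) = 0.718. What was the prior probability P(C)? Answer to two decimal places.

P(C) = 0.28

Bayes' rule in odds form gives O(C|E) = O(C)·[P(E|C)/P(E|¬C)], hence O(C) = O(C|E)/LR.
Posterior odds = 0.718/(1−0.718) = 2.5461. LR = 0.98/0.15 = 6.5333.
Prior odds = 2.5461/6.5333 = 0.3897, so P(C) = 0.3897/(1+0.3897) ≈ 0.28.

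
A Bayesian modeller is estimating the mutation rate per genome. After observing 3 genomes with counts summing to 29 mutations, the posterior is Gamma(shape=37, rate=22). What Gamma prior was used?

Gamma(shape=8, rate=19)

A Gamma(α, β) prior (rate parametrization) on a Poisson rate with n observations summing to S gives posterior Gamma(α+S, β+n).
So α = 37 − 29 = 8 and β = 22 − 3 = 19.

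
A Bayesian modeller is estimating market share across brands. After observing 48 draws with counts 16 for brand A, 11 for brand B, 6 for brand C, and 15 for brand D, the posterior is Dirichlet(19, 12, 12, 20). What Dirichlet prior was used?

For a Dirichlet(α) prior with multinomial counts c, the posterior is Dirichlet(α + c) componentwise.
Subtract each count from the matching posterior parameter: 19−16=3, 12−11=1, 12−6=6, 20−15=5.

Dirichlet(3, 1, 6, 5)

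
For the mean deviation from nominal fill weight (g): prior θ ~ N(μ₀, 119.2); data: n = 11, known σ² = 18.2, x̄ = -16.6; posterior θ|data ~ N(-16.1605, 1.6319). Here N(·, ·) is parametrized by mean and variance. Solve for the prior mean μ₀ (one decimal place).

With known observation variance, the Normal–Normal posterior has precision τ_n = τ₀ + n/σ² and mean μ_n = (τ₀μ₀ + (n/σ²)x̄)/τ_n.
Here τ₀ = 1/119.2 = 0.008389 and τ_data = 11/18.2 = 0.604396, so τ_n = 0.612785.
Rearranging for μ₀: μ₀ = (μ_n·τ_n − τ_data·x̄)/τ₀ = (-16.1605·0.612785 − 0.604396·-16.6) / 0.008389 = 0.130062/0.008389 ≈ 15.5.

μ₀ = 15.5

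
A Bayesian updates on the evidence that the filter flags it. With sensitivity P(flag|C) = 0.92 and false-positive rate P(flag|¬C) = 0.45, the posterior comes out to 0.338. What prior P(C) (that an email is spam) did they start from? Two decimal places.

Bayes' rule in odds form gives O(C|E) = O(C)·[P(E|C)/P(E|¬C)], hence O(C) = O(C|E)/LR.
Posterior odds = 0.338/(1−0.338) = 0.5106. LR = 0.92/0.45 = 2.0444.
Prior odds = 0.5106/2.0444 = 0.2498, so P(C) = 0.2498/(1+0.2498) ≈ 0.20.

P(C) = 0.20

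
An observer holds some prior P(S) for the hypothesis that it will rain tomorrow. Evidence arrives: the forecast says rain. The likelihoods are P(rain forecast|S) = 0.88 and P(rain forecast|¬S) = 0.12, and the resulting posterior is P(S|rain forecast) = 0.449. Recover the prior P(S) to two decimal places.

P(S) = 0.10

In odds form, posterior odds = prior odds × likelihood ratio, so prior odds = posterior odds ÷ LR.
Posterior odds = 0.449/(1−0.449) = 0.8149. LR = 0.88/0.12 = 7.3333.
Prior odds = 0.8149/7.3333 = 0.1111, so P(S) = 0.1111/(1+0.1111) ≈ 0.10.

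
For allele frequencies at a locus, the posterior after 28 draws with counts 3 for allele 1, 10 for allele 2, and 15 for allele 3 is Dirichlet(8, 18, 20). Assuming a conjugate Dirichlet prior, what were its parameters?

For a Dirichlet(α) prior with multinomial counts c, the posterior is Dirichlet(α + c) componentwise.
Subtract each count from the matching posterior parameter: 8−3=5, 18−10=8, 20−15=5.

Dirichlet(5, 8, 5)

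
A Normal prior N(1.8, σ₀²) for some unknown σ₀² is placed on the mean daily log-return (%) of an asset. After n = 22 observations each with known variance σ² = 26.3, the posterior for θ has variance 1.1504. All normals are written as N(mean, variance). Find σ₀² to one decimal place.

For the Normal–Normal model with known σ², precisions add: τ_n = τ₀ + n/σ².
So 1/σ₀² = 1/1.1504 − 22/26.3 = 0.869263 − 0.836502 = 0.032761.
Hence σ₀² = 1/0.032761 ≈ 30.5.

σ₀² = 30.5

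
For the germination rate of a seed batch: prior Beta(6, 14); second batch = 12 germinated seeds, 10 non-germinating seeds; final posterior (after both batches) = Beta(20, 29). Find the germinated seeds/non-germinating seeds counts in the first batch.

2 germinated seeds and 5 non-germinating seeds

Sequential conjugate updates are equivalent to a single update on the pooled data, so total successes = posterior α − prior α and total failures = posterior β − prior β.
Total across both batches: 20−6=14 germinated seeds, 29−14=15 non-germinating seeds.
Subtract the second batch: 14−12=2 germinated seeds and 15−10=5 non-germinating seeds.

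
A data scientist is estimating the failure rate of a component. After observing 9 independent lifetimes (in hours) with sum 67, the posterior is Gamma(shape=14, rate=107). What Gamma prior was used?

Gamma–exponential conjugacy: posterior shape = α + n, posterior rate = β + Σtᵢ.
So α = 14 − 9 = 5 and β = 107 − 67 = 40.

Gamma(shape=5, rate=40)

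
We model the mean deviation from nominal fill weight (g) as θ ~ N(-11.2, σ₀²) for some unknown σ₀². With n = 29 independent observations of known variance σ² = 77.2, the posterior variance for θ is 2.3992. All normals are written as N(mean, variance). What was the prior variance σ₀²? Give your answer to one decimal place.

For the Normal–Normal model with known σ², precisions add: τ_n = τ₀ + n/σ².
So 1/σ₀² = 1/2.3992 − 29/77.2 = 0.416806 − 0.375648 = 0.041158.
Hence σ₀² = 1/0.041158 ≈ 24.3.

σ₀² = 24.3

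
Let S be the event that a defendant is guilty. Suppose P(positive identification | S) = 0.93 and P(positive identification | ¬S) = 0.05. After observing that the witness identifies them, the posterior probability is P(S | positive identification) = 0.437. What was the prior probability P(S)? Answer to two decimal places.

Bayes' rule in odds form gives O(S|E) = O(S)·[P(E|S)/P(E|¬S)], hence O(S) = O(S|E)/LR.
Posterior odds = 0.437/(1−0.437) = 0.7762. LR = 0.93/0.05 = 18.6000.
Prior odds = 0.7762/18.6000 = 0.0417, so P(S) = 0.0417/(1+0.0417) ≈ 0.04.

P(S) = 0.04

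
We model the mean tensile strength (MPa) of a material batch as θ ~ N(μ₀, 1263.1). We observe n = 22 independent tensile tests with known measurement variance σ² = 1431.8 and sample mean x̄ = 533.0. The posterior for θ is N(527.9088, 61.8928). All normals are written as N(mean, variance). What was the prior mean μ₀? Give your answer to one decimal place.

μ₀ = 429.1

With known observation variance, the Normal–Normal posterior has precision τ_n = τ₀ + n/σ² and mean μ_n = (τ₀μ₀ + (n/σ²)x̄)/τ_n.
Here τ₀ = 1/1263.1 = 0.000792 and τ_data = 22/1431.8 = 0.015365, so τ_n = 0.016157.
Rearranging for μ₀: μ₀ = (μ_n·τ_n − τ_data·x̄)/τ₀ = (527.9088·0.016157 − 0.015365·533.0) / 0.000792 = 0.339877/0.000792 ≈ 429.1.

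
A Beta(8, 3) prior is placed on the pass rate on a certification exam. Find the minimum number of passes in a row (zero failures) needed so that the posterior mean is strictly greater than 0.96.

After k passes and 0 failures the posterior is Beta(8+k, 3), with mean (8+k)/(8+3+k).
Set (8+k)/(11+k) > 0.96 and solve: k > (0.96·11 − 8)/(1 − 0.96) = 64.000.
The smallest integer exceeding 64.000 is 65.

k = 65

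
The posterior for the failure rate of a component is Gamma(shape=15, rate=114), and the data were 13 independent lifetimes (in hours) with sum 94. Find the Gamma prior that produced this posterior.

Gamma(shape=2, rate=20)

Gamma–exponential conjugacy: posterior shape = α + n, posterior rate = β + Σtᵢ.
So α = 15 − 13 = 2 and β = 114 − 94 = 20.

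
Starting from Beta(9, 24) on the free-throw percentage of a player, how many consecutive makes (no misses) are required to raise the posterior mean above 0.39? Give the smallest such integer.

k = 7

After k makes and 0 misses the posterior is Beta(9+k, 24), with mean (9+k)/(9+24+k).
Set (9+k)/(33+k) > 0.39 and solve: k > (0.39·33 − 9)/(1 − 0.39) = 6.344.
The smallest integer exceeding 6.344 is 7.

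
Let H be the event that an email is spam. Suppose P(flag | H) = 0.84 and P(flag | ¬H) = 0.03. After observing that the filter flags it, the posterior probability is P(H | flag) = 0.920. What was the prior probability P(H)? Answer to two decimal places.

P(H) = 0.29

In odds form, posterior odds = prior odds × likelihood ratio, so prior odds = posterior odds ÷ LR.
Posterior odds = 0.920/(1−0.920) = 11.5000. LR = 0.84/0.03 = 28.0000.
Prior odds = 11.5000/28.0000 = 0.4107, so P(H) = 0.4107/(1+0.4107) ≈ 0.29.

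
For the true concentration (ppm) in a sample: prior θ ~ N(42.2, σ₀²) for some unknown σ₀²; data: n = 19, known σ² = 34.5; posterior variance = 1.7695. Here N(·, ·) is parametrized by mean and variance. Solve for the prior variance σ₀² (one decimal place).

σ₀² = 69.4

Posterior precision equals prior precision plus data precision: 1/σ_n² = 1/σ₀² + n/σ².
So 1/σ₀² = 1/1.7695 − 19/34.5 = 0.565131 − 0.550725 = 0.014406.
Hence σ₀² = 1/0.014406 ≈ 69.4.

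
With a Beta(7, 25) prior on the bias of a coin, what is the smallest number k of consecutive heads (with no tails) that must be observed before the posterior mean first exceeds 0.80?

k = 94

After k heads and 0 tails the posterior is Beta(7+k, 25), with mean (7+k)/(7+25+k).
Set (7+k)/(32+k) > 0.80 and solve: k > (0.80·32 − 7)/(1 − 0.80) = 93.000.
The smallest integer exceeding 93.000 is 94, and checking k=94: (101)/(126) = 0.8016 > 0.80.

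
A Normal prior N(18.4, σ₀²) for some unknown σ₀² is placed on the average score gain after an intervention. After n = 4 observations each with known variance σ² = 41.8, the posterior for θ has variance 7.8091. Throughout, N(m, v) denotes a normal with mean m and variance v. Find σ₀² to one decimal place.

For the Normal–Normal model with known σ², precisions add: τ_n = τ₀ + n/σ².
So 1/σ₀² = 1/7.8091 − 4/41.8 = 0.128056 − 0.095694 = 0.032362.
Hence σ₀² = 1/0.032362 ≈ 30.9.

σ₀² = 30.9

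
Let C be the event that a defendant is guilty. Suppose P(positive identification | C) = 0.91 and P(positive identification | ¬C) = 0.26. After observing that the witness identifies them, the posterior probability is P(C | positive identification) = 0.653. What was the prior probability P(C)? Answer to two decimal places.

Bayes' rule in odds form gives O(C|E) = O(C)·[P(E|C)/P(E|¬C)], hence O(C) = O(C|E)/LR.
Posterior odds = 0.653/(1−0.653) = 1.8818. LR = 0.91/0.26 = 3.5000.
Prior odds = 1.8818/3.5000 = 0.5377, so P(C) = 0.5377/(1+0.5377) ≈ 0.35.

P(C) = 0.35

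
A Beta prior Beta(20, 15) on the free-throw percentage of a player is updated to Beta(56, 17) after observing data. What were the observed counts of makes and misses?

Under Beta–binomial conjugacy the posterior parameters are (α+s, β+f).
So s = 56 − 20 = 36 and f = 17 − 15 = 2.

36 makes and 2 misses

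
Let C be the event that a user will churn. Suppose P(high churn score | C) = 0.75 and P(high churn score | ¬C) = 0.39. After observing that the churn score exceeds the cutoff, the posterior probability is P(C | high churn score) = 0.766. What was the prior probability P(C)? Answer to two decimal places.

P(C) = 0.63

In odds form, posterior odds = prior odds × likelihood ratio, so prior odds = posterior odds ÷ LR.
Posterior odds = 0.766/(1−0.766) = 3.2735. LR = 0.75/0.39 = 1.9231.
Prior odds = 3.2735/1.9231 = 1.7022, so P(C) = 1.7022/(1+1.7022) ≈ 0.63.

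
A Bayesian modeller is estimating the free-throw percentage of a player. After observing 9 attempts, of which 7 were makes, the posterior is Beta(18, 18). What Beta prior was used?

Beta(11, 16)

Beta is conjugate to the binomial likelihood: posterior = Beta(α+s, β+f).
So α = 18 − 7 = 11 and β = 18 − 2 = 16.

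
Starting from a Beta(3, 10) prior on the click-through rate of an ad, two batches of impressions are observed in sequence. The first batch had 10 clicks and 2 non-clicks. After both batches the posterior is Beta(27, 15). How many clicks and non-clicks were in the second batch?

14 clicks and 3 non-clicks

Because Beta–binomial updating is additive in the counts, the combined data contributed (α_post−α_prior, β_post−β_prior) successes and failures.
Total across both batches: 27−3=24 clicks, 15−10=5 non-clicks.
Subtract the first batch: 24−10=14 clicks and 5−2=3 non-clicks.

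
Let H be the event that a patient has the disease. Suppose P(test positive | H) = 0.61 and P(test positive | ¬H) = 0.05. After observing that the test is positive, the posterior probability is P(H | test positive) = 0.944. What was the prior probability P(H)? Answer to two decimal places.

In odds form, posterior odds = prior odds × likelihood ratio, so prior odds = posterior odds ÷ LR.
Posterior odds = 0.944/(1−0.944) = 16.8571. LR = 0.61/0.05 = 12.2000.
Prior odds = 16.8571/12.2000 = 1.3817, so P(H) = 1.3817/(1+1.3817) ≈ 0.58.

P(H) = 0.58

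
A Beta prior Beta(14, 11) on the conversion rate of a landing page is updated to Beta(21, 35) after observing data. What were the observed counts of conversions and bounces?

7 conversions and 24 bounces

Under Beta–binomial conjugacy the posterior parameters are (a+s, b+f).
Match parameters: s=21−14=7, f=35−11=24.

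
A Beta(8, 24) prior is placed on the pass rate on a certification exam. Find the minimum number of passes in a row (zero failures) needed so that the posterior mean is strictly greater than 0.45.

After k passes and 0 failures the posterior is Beta(8+k, 24), with mean (8+k)/(8+24+k).
Set (8+k)/(32+k) > 0.45 and solve: k > (0.45·32 − 8)/(1 − 0.45) = 11.636.
The smallest integer exceeding 11.636 is 12.

k = 12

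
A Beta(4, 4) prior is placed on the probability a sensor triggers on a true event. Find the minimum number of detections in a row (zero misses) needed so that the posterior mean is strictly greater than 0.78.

k = 11

After k detections and 0 misses the posterior is Beta(4+k, 4), with mean (4+k)/(4+4+k).
Set (4+k)/(8+k) > 0.78 and solve: k > (0.78·8 − 4)/(1 − 0.78) = 10.182.
The smallest integer exceeding 10.182 is 11, and checking k=11: (15)/(19) = 0.7895 > 0.78.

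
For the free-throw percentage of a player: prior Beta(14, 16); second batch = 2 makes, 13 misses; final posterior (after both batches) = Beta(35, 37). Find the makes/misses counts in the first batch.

19 makes and 8 misses

Because Beta–binomial updating is additive in the counts, the combined data contributed (α_post−α_prior, β_post−β_prior) successes and failures.
Total across both batches: 35−14=21 makes, 37−16=21 misses.
Subtract the second batch: 21−2=19 makes and 21−13=8 misses.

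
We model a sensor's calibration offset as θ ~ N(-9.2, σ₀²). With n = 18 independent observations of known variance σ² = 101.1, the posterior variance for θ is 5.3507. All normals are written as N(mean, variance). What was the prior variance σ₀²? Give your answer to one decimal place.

σ₀² = 113.0

For the Normal–Normal model with known σ², precisions add: τ_n = τ₀ + n/σ².
So 1/σ₀² = 1/5.3507 − 18/101.1 = 0.186891 − 0.178042 = 0.008849.
Hence σ₀² = 1/0.008849 ≈ 113.0.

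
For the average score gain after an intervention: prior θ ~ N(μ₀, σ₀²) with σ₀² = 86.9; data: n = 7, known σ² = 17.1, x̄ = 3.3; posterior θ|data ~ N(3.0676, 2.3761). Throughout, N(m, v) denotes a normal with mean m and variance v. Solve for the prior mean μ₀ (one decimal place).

With known observation variance, the Normal–Normal posterior has precision τ_n = τ₀ + n/σ² and mean μ_n = (τ₀μ₀ + (n/σ²)x̄)/τ_n.
Here τ₀ = 1/86.9 = 0.011507 and τ_data = 7/17.1 = 0.409357, so τ_n = 0.420864.
Rearranging for μ₀: μ₀ = (μ_n·τ_n − τ_data·x̄)/τ₀ = (3.0676·0.420864 − 0.409357·3.3) / 0.011507 = -0.059836/0.011507 ≈ -5.2.

μ₀ = -5.2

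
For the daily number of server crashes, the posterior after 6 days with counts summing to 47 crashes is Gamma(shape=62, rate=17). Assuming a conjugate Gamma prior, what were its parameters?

Gamma(shape=15, rate=11)

A Gamma(α, β) prior (rate parametrization) on a Poisson rate with n observations summing to S gives posterior Gamma(α+S, β+n).
So α = 62 − 47 = 15 and β = 17 − 6 = 11.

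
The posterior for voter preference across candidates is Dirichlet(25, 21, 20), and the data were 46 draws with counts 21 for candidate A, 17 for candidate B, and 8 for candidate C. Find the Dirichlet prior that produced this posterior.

Dirichlet(4, 4, 12)

For a Dirichlet(α) prior with multinomial counts c, the posterior is Dirichlet(α + c) componentwise.
Subtract each count from the matching posterior parameter: 25−21=4, 21−17=4, 20−8=12.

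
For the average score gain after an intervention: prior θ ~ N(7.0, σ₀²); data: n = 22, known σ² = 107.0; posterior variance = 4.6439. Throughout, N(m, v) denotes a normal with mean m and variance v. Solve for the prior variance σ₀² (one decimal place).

σ₀² = 102.8

For the Normal–Normal model with known σ², precisions add: τ_n = τ₀ + n/σ².
So 1/σ₀² = 1/4.6439 − 22/107.0 = 0.215336 − 0.205607 = 0.009729.
Hence σ₀² = 1/0.009729 ≈ 102.8.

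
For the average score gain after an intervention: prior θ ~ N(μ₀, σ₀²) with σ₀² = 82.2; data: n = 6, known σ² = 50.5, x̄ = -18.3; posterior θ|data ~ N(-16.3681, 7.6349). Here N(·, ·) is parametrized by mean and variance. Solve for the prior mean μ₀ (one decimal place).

With known observation variance, the Normal–Normal posterior has precision τ_n = τ₀ + n/σ² and mean μ_n = (τ₀μ₀ + (n/σ²)x̄)/τ_n.
Here τ₀ = 1/82.2 = 0.012165 and τ_data = 6/50.5 = 0.118812, so τ_n = 0.130977.
Rearranging for μ₀: μ₀ = (μ_n·τ_n − τ_data·x̄)/τ₀ = (-16.3681·0.130977 − 0.118812·-18.3) / 0.012165 = 0.030415/0.012165 ≈ 2.5.

μ₀ = 2.5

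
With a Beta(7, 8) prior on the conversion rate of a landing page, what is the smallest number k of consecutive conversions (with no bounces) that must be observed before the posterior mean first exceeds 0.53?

k = 3

After k conversions and 0 bounces the posterior is Beta(7+k, 8), with mean (7+k)/(7+8+k).
Set (7+k)/(15+k) > 0.53 and solve: k > (0.53·15 − 7)/(1 − 0.53) = 2.021.
The smallest integer exceeding 2.021 is 3, and checking k=3: (10)/(18) = 0.5556 > 0.53.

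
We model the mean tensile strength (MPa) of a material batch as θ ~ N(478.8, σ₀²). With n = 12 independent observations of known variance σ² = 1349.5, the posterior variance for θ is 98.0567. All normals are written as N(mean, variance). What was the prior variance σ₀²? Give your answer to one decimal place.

Posterior precision equals prior precision plus data precision: 1/σ_n² = 1/σ₀² + n/σ².
So 1/σ₀² = 1/98.0567 − 12/1349.5 = 0.010198 − 0.008892 = 0.001306.
Hence σ₀² = 1/0.001306 ≈ 765.7.

σ₀² = 765.7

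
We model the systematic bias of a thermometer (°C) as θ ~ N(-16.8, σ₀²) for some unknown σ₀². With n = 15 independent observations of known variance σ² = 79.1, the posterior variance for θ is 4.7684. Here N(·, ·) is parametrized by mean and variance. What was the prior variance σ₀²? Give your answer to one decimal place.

σ₀² = 49.8

For the Normal–Normal model with known σ², precisions add: τ_n = τ₀ + n/σ².
So 1/σ₀² = 1/4.7684 − 15/79.1 = 0.209714 − 0.189633 = 0.020081.
Hence σ₀² = 1/0.020081 ≈ 49.8.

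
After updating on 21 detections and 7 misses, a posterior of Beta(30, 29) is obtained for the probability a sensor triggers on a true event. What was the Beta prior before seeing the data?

Beta(9, 22)

A Beta(a, b) prior with s successes and f failures in binomial data gives a Beta(a+s, b+f) posterior.
Subtract the data counts: 30−21=9, 29−7=22.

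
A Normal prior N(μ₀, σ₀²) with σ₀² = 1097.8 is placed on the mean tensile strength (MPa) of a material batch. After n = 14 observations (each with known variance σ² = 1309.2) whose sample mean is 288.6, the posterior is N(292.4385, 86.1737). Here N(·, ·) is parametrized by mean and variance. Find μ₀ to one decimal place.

μ₀ = 337.5

The posterior mean is a precision-weighted average: μ_n = (τ₀μ₀ + τ_data·x̄)/(τ₀+τ_data), with τ₀=1/σ₀² and τ_data=n/σ².
Here τ₀ = 1/1097.8 = 0.000911 and τ_data = 14/1309.2 = 0.010694, so τ_n = 0.011605.
Rearranging for μ₀: μ₀ = (μ_n·τ_n − τ_data·x̄)/τ₀ = (292.4385·0.011605 − 0.010694·288.6) / 0.000911 = 0.307460/0.000911 ≈ 337.5.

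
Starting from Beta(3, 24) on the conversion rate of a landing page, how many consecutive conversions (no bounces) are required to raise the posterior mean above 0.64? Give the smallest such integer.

After k conversions and 0 bounces the posterior is Beta(3+k, 24), with mean (3+k)/(3+24+k).
Set (3+k)/(27+k) > 0.64 and solve: k > (0.64·27 − 3)/(1 − 0.64) = 39.667.
The smallest integer exceeding 39.667 is 40.

k = 40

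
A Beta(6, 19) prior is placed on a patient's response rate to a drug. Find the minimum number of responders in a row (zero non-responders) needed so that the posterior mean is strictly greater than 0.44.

k = 9

After k responders and 0 non-responders the posterior is Beta(6+k, 19), with mean (6+k)/(6+19+k).
Set (6+k)/(25+k) > 0.44 and solve: k > (0.44·25 − 6)/(1 − 0.44) = 8.929.
The smallest integer exceeding 8.929 is 9, and checking k=9: (15)/(34) = 0.4412 > 0.44.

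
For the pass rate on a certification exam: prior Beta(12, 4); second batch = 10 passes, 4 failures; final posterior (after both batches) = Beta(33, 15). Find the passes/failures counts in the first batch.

Sequential conjugate updates are equivalent to a single update on the pooled data, so total successes = posterior α − prior α and total failures = posterior β − prior β.
Total across both batches: 33−12=21 passes, 15−4=11 failures.
Subtract the second batch: 21−10=11 passes and 11−4=7 failures.

11 passes and 7 failures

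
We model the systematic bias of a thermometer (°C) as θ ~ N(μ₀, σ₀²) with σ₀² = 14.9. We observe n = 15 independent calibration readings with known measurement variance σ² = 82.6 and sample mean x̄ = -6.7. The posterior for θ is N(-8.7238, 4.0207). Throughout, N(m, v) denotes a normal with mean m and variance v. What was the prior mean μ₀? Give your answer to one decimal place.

μ₀ = -14.2

The posterior mean is a precision-weighted average: μ_n = (τ₀μ₀ + τ_data·x̄)/(τ₀+τ_data), with τ₀=1/σ₀² and τ_data=n/σ².
Here τ₀ = 1/14.9 = 0.067114 and τ_data = 15/82.6 = 0.181598, so τ_n = 0.248712.
Rearranging for μ₀: μ₀ = (μ_n·τ_n − τ_data·x̄)/τ₀ = (-8.7238·0.248712 − 0.181598·-6.7) / 0.067114 = -0.953007/0.067114 ≈ -14.2.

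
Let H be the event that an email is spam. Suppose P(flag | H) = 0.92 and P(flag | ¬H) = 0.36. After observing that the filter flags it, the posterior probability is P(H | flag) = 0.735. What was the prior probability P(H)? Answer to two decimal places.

P(H) = 0.52

Bayes' rule in odds form gives O(H|E) = O(H)·[P(E|H)/P(E|¬H)], hence O(H) = O(H|E)/LR.
Posterior odds = 0.735/(1−0.735) = 2.7736. LR = 0.92/0.36 = 2.5556.
Prior odds = 2.7736/2.5556 = 1.0853, so P(H) = 1.0853/(1+1.0853) ≈ 0.52.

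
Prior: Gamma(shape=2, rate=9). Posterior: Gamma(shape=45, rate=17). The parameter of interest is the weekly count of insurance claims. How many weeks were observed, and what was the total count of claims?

n = 8 weeks with total 43 claims

A Gamma(α, β) prior (rate parametrization) on a Poisson rate with n observations summing to S gives posterior Gamma(α+S, β+n).
Matching: Σxᵢ = 45 − 2 = 43 and n = 17 − 9 = 8.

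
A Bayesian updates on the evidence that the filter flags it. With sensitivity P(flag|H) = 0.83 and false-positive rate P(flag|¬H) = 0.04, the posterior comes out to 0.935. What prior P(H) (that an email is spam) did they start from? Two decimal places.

P(H) = 0.41

In odds form, posterior odds = prior odds × likelihood ratio, so prior odds = posterior odds ÷ LR.
Posterior odds = 0.935/(1−0.935) = 14.3846. LR = 0.83/0.04 = 20.7500.
Prior odds = 14.3846/20.7500 = 0.6932, so P(H) = 0.6932/(1+0.6932) ≈ 0.41.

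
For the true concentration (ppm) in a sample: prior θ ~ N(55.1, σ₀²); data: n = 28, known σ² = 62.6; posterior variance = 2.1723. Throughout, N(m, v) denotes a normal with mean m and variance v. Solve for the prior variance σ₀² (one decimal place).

σ₀² = 76.6

Posterior precision equals prior precision plus data precision: 1/σ_n² = 1/σ₀² + n/σ².
So 1/σ₀² = 1/2.1723 − 28/62.6 = 0.460342 − 0.447284 = 0.013058.
Hence σ₀² = 1/0.013058 ≈ 76.6.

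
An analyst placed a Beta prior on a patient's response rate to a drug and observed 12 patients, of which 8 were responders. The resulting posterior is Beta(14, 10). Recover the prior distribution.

Under Beta–binomial conjugacy the posterior parameters are (a+s, b+f).
Subtract the data counts: 14−8=6, 10−4=6.

Beta(6, 6)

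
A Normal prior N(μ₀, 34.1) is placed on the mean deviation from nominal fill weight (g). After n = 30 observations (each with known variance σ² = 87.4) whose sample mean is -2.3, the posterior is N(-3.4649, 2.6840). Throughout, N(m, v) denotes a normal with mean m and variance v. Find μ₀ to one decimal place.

With known observation variance, the Normal–Normal posterior has precision τ_n = τ₀ + n/σ² and mean μ_n = (τ₀μ₀ + (n/σ²)x̄)/τ_n.
Here τ₀ = 1/34.1 = 0.029326 and τ_data = 30/87.4 = 0.343249, so τ_n = 0.372575.
Rearranging for μ₀: μ₀ = (μ_n·τ_n − τ_data·x̄)/τ₀ = (-3.4649·0.372575 − 0.343249·-2.3) / 0.029326 = -0.501462/0.029326 ≈ -17.1.

μ₀ = -17.1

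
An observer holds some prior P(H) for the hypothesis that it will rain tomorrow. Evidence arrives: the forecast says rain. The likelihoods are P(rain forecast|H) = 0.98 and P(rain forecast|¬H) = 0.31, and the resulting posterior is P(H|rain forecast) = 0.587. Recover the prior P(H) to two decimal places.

In odds form, posterior odds = prior odds × likelihood ratio, so prior odds = posterior odds ÷ LR.
Posterior odds = 0.587/(1−0.587) = 1.4213. LR = 0.98/0.31 = 3.1613.
Prior odds = 1.4213/3.1613 = 0.4496, so P(H) = 0.4496/(1+0.4496) ≈ 0.31.

P(H) = 0.31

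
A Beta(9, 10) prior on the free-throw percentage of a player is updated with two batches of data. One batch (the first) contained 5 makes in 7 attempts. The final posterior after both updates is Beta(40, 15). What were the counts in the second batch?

26 makes and 3 misses

Sequential conjugate updates are equivalent to a single update on the pooled data, so total successes = posterior α − prior α and total failures = posterior β − prior β.
Total across both batches: 40−9=31 makes, 15−10=5 misses.
Subtract the first batch: 31−5=26 makes and 5−2=3 misses.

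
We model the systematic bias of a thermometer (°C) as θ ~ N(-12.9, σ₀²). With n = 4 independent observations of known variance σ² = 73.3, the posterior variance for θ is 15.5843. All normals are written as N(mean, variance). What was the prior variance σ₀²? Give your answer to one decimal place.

σ₀² = 104.2

Posterior precision equals prior precision plus data precision: 1/σ_n² = 1/σ₀² + n/σ².
So 1/σ₀² = 1/15.5843 − 4/73.3 = 0.064167 − 0.054570 = 0.009597.
Hence σ₀² = 1/0.009597 ≈ 104.2.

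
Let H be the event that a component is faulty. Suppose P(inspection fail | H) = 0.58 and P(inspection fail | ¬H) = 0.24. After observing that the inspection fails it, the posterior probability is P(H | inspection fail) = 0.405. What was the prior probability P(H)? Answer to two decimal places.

P(H) = 0.22

Bayes' rule in odds form gives O(H|E) = O(H)·[P(E|H)/P(E|¬H)], hence O(H) = O(H|E)/LR.
Posterior odds = 0.405/(1−0.405) = 0.6807. LR = 0.58/0.24 = 2.4167.
Prior odds = 0.6807/2.4167 = 0.2817, so P(H) = 0.2817/(1+0.2817) ≈ 0.22.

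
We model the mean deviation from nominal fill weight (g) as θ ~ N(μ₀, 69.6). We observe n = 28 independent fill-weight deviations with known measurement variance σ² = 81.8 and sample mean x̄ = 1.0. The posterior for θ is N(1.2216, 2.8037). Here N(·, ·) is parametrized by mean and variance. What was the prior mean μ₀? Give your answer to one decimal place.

μ₀ = 6.5

With known observation variance, the Normal–Normal posterior has precision τ_n = τ₀ + n/σ² and mean μ_n = (τ₀μ₀ + (n/σ²)x̄)/τ_n.
Here τ₀ = 1/69.6 = 0.014368 and τ_data = 28/81.8 = 0.342298, so τ_n = 0.356666.
Rearranging for μ₀: μ₀ = (μ_n·τ_n − τ_data·x̄)/τ₀ = (1.2216·0.356666 − 0.342298·1.0) / 0.014368 = 0.093405/0.014368 ≈ 6.5.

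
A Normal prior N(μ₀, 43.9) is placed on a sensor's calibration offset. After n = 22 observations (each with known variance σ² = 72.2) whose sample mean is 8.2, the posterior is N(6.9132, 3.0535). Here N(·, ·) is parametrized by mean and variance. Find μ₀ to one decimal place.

With known observation variance, the Normal–Normal posterior has precision τ_n = τ₀ + n/σ² and mean μ_n = (τ₀μ₀ + (n/σ²)x̄)/τ_n.
Here τ₀ = 1/43.9 = 0.022779 and τ_data = 22/72.2 = 0.304709, so τ_n = 0.327488.
Rearranging for μ₀: μ₀ = (μ_n·τ_n − τ_data·x̄)/τ₀ = (6.9132·0.327488 − 0.304709·8.2) / 0.022779 = -0.234624/0.022779 ≈ -10.3.

μ₀ = -10.3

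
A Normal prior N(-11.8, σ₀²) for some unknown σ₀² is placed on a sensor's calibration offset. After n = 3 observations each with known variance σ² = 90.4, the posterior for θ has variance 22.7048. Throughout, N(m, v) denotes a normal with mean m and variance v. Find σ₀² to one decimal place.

For the Normal–Normal model with known σ², precisions add: τ_n = τ₀ + n/σ².
So 1/σ₀² = 1/22.7048 − 3/90.4 = 0.044044 − 0.033186 = 0.010858.
Hence σ₀² = 1/0.010858 ≈ 92.1.

σ₀² = 92.1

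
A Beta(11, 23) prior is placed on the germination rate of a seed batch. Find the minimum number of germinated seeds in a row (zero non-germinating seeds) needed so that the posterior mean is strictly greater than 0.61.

After k germinated seeds and 0 non-germinating seeds the posterior is Beta(11+k, 23), with mean (11+k)/(11+23+k).
Set (11+k)/(34+k) > 0.61 and solve: k > (0.61·34 − 11)/(1 − 0.61) = 24.974.
The smallest integer exceeding 24.974 is 25.

k = 25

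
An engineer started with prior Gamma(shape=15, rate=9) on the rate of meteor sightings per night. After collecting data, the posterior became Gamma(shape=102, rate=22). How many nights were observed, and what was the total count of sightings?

A Gamma(α, β) prior (rate parametrization) on a Poisson rate with n observations summing to S gives posterior Gamma(α+S, β+n).
Matching: Σxᵢ = 102 − 15 = 87 and n = 22 − 9 = 13.

n = 13 nights with total 87 sightings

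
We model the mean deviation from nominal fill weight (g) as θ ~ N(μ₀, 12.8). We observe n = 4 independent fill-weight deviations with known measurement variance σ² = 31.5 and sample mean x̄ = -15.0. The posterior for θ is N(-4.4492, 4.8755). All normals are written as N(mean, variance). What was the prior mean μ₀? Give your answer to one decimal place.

With known observation variance, the Normal–Normal posterior has precision τ_n = τ₀ + n/σ² and mean μ_n = (τ₀μ₀ + (n/σ²)x̄)/τ_n.
Here τ₀ = 1/12.8 = 0.078125 and τ_data = 4/31.5 = 0.126984, so τ_n = 0.205109.
Rearranging for μ₀: μ₀ = (μ_n·τ_n − τ_data·x̄)/τ₀ = (-4.4492·0.205109 − 0.126984·-15.0) / 0.078125 = 0.992189/0.078125 ≈ 12.7.

μ₀ = 12.7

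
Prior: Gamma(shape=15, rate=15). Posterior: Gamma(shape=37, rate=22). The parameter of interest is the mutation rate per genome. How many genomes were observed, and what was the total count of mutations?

A Gamma(α, β) prior (rate parametrization) on a Poisson rate with n observations summing to S gives posterior Gamma(α+S, β+n).
Matching: Σxᵢ = 37 − 15 = 22 and n = 22 − 15 = 7.

n = 7 genomes with total 22 mutations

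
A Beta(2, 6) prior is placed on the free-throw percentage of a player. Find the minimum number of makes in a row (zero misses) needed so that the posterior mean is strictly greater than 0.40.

After k makes and 0 misses the posterior is Beta(2+k, 6), with mean (2+k)/(2+6+k).
Set (2+k)/(8+k) > 0.40 and solve: k > (0.40·8 − 2)/(1 − 0.40) = 2.000.
The smallest integer exceeding 2.000 is 3.

k = 3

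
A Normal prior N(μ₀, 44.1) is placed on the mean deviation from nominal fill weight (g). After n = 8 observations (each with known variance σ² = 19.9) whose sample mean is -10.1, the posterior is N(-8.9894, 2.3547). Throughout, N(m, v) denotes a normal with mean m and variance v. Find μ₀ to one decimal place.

μ₀ = 10.7

With known observation variance, the Normal–Normal posterior has precision τ_n = τ₀ + n/σ² and mean μ_n = (τ₀μ₀ + (n/σ²)x̄)/τ_n.
Here τ₀ = 1/44.1 = 0.022676 and τ_data = 8/19.9 = 0.402010, so τ_n = 0.424686.
Rearranging for μ₀: μ₀ = (μ_n·τ_n − τ_data·x̄)/τ₀ = (-8.9894·0.424686 − 0.402010·-10.1) / 0.022676 = 0.242629/0.022676 ≈ 10.7.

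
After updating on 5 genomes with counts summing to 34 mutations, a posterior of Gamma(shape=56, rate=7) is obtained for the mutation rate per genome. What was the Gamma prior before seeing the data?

Gamma(shape=22, rate=2)

A Gamma(α, β) prior (rate parametrization) on a Poisson rate with n observations summing to S gives posterior Gamma(α+S, β+n).
So α = 56 − 34 = 22 and β = 7 − 5 = 2.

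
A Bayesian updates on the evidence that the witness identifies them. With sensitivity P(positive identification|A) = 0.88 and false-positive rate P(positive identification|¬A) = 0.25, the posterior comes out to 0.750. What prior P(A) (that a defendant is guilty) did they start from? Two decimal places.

In odds form, posterior odds = prior odds × likelihood ratio, so prior odds = posterior odds ÷ LR.
Posterior odds = 0.750/(1−0.750) = 3.0000. LR = 0.88/0.25 = 3.5200.
Prior odds = 3.0000/3.5200 = 0.8523, so P(A) = 0.8523/(1+0.8523) ≈ 0.46.

P(A) = 0.46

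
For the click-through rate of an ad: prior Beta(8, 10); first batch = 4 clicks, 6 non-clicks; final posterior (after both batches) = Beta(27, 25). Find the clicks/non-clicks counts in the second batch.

Because Beta–binomial updating is additive in the counts, the combined data contributed (α_post−α_prior, β_post−β_prior) successes and failures.
Total across both batches: 27−8=19 clicks, 25−10=15 non-clicks.
Subtract the first batch: 19−4=15 clicks and 15−6=9 non-clicks.

15 clicks and 9 non-clicks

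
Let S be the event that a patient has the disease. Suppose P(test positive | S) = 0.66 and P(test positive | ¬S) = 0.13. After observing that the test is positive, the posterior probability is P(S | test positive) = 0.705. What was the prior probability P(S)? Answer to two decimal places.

P(S) = 0.32

In odds form, posterior odds = prior odds × likelihood ratio, so prior odds = posterior odds ÷ LR.
Posterior odds = 0.705/(1−0.705) = 2.3898. LR = 0.66/0.13 = 5.0769.
Prior odds = 2.3898/5.0769 = 0.4707, so P(S) = 0.4707/(1+0.4707) ≈ 0.32.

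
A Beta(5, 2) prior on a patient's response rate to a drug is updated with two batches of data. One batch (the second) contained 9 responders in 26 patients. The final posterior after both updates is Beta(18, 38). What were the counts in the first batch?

Because Beta–binomial updating is additive in the counts, the combined data contributed (α_post−α_prior, β_post−β_prior) successes and failures.
Total across both batches: 18−5=13 responders, 38−2=36 non-responders.
Subtract the second batch: 13−9=4 responders and 36−17=19 non-responders.

4 responders and 19 non-responders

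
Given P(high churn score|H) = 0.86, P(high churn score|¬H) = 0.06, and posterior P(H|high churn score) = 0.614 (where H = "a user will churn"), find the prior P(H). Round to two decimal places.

P(H) = 0.10

Bayes' rule in odds form gives O(H|E) = O(H)·[P(E|H)/P(E|¬H)], hence O(H) = O(H|E)/LR.
Posterior odds = 0.614/(1−0.614) = 1.5907. LR = 0.86/0.06 = 14.3333.
Prior odds = 1.5907/14.3333 = 0.1110, so P(H) = 0.1110/(1+0.1110) ≈ 0.10.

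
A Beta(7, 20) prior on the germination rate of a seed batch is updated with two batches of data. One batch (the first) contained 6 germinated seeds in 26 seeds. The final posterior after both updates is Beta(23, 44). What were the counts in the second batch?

Because Beta–binomial updating is additive in the counts, the combined data contributed (α_post−α_prior, β_post−β_prior) successes and failures.
Total across both batches: 23−7=16 germinated seeds, 44−20=24 non-germinating seeds.
Subtract the first batch: 16−6=10 germinated seeds and 24−20=4 non-germinating seeds.

10 germinated seeds and 4 non-germinating seeds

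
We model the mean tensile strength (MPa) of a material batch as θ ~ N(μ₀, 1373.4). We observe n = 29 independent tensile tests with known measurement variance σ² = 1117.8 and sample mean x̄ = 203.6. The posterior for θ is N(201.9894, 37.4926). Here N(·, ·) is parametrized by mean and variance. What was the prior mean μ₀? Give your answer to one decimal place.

μ₀ = 144.6

With known observation variance, the Normal–Normal posterior has precision τ_n = τ₀ + n/σ² and mean μ_n = (τ₀μ₀ + (n/σ²)x̄)/τ_n.
Here τ₀ = 1/1373.4 = 0.000728 and τ_data = 29/1117.8 = 0.025944, so τ_n = 0.026672.
Rearranging for μ₀: μ₀ = (μ_n·τ_n − τ_data·x̄)/τ₀ = (201.9894·0.026672 − 0.025944·203.6) / 0.000728 = 0.105263/0.000728 ≈ 144.6.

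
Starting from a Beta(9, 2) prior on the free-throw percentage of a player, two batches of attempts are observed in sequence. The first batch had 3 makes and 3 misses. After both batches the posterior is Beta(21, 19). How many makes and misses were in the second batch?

9 makes and 14 misses

Sequential conjugate updates are equivalent to a single update on the pooled data, so total successes = posterior α − prior α and total failures = posterior β − prior β.
Total across both batches: 21−9=12 makes, 19−2=17 misses.
Subtract the first batch: 12−3=9 makes and 17−3=14 misses.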